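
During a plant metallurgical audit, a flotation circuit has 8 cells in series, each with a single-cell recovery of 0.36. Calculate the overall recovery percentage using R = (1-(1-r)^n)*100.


97.1853%

Complement of single-cell recovery:
1 - r = 1 - 0.36 = 0.64
Raise to power n:
(1 - r)^8 = 0.64^8 = 0.02814749767
Overall recovery:
R = (1 - 0.02814749767) * 100
= 97.1853%


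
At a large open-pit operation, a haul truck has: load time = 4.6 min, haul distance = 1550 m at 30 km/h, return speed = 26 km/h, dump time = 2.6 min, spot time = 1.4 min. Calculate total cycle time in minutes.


15.2769 min

Convert haul speed to m/min: 30 * 1000/60 = 500 m/min
Haul time = 1550 / 500 = 3.1 min
Convert return speed to m/min: 26 * 1000/60 = 433.3333333 m/min
Return time = 1550 / 433.3333333 = 3.576923077 min
Total cycle time:
= 4.6 + 3.1 + 2.6 + 3.576923077 + 1.4
= 15.2769 min


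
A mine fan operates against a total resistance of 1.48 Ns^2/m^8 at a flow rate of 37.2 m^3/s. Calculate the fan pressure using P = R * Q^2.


Compute Q^2:
Q^2 = 37.2^2 = 1383.84
Compute pressure:
P = R * Q^2 = 1.48 * 1383.84
= 2048.0832 Pa

2048.0832 Pa


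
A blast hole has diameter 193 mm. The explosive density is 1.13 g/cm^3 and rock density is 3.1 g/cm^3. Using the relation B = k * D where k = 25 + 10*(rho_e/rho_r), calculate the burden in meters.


First, compute k:
rho_e / rho_r = 1.13 / 3.1 = 0.364516129
k = 25 + 10 * 0.364516129 = 28.64516129
Then, compute burden:
B = k * D / 1000 = 28.64516129 * 193 / 1000
= 5528.516129 / 1000
= 5.5285 m

5.5285 m


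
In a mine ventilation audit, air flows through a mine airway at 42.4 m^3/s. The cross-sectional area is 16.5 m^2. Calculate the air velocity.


Velocity = flow rate / cross-sectional area
= 42.4 / 16.5
= 2.5697 m/s

2.5697 m/s


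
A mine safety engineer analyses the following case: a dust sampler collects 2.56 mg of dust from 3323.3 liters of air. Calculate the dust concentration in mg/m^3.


Convert liters to m^3: 1 m^3 = 1000 L
Concentration = mass / volume * 1000
= 2.56 / 3323.3 * 1000
= 0.0007703186592 * 1000
= 0.7703 mg/m^3

0.7703 mg/m^3


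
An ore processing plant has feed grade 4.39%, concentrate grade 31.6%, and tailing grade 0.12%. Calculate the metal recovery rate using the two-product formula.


Using the two-product formula:
R = 100 * c * (f - t) / (f * (c - t))
Numerator = 100 * 31.6 * (4.39 - 0.12)
= 100 * 31.6 * 4.27
= 13493.2
Denominator = 4.39 * (31.6 - 0.12)
= 4.39 * 31.48
= 138.1972
R = 13493.2 / 138.1972
= 97.6373%

97.6373%


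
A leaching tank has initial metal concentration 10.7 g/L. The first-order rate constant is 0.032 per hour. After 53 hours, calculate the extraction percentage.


81.6584%

Compute the exponent:
-k * t = -0.032 * 53 = -1.696
Remaining concentration:
C = 10.7 * exp(-1.696)
= 10.7 * 0.1834157216
= 1.962548221 g/L
Extracted = 10.7 - 1.962548221 = 8.737451779 g/L
Extraction % = 8.737451779 / 10.7 * 100
= 81.6584%


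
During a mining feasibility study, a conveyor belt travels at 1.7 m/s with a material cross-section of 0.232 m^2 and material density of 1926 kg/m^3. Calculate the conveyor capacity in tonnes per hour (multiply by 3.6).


2734.6118 t/h

Volumetric flow = speed * area
= 1.7 * 0.232 = 0.3944 m^3/s
Mass flow = volumetric * density
= 0.3944 * 1926 = 759.6144 kg/s
Convert to t/h: multiply by 3.6
Capacity = 759.6144 * 3.6
= 2734.6118 t/h


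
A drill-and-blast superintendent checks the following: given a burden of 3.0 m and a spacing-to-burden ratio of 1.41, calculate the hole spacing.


4.23 m

Spacing = burden * ratio
= 3.0 * 1.41
= 4.23 m


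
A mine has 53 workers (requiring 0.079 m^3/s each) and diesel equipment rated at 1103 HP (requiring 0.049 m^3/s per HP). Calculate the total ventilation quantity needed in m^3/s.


58.234 m^3/s

Airflow for workers:
Q_people = 53 * 0.079 = 4.187 m^3/s
Airflow for diesel equipment:
Q_diesel = 1103 * 0.049 = 54.047 m^3/s
Total ventilation:
Q_total = 4.187 + 54.047
= 58.234 m^3/s


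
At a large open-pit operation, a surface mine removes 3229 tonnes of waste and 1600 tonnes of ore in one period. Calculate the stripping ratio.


Stripping ratio = waste tonnage / ore tonnage
= 3229 / 1600
= 2.0181

2.0181


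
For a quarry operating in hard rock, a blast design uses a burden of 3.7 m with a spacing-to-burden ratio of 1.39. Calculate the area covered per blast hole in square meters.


First, find the spacing:
Spacing = burden * ratio = 3.7 * 1.39
= 5.143 m
Then, calculate the area:
Area = burden * spacing = 3.7 * 5.143
= 19.0291 m^2

19.0291 m^2


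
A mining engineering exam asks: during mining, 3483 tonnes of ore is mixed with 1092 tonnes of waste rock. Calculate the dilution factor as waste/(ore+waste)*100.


23.8689%

Total material = ore + waste
= 3483 + 1092 = 4575 tonnes
Dilution = waste / total * 100
= 1092 / 4575 * 100
= 0.2386885246 * 100
= 23.8689%


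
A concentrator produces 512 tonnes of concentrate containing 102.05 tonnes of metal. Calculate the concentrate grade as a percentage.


19.9316%

Grade = (metal in concentrate / concentrate mass) * 100
= (102.05 / 512) * 100
= 0.1993164062 * 100
= 19.9316%


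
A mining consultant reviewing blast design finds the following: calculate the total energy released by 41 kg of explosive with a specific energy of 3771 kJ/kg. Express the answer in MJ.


154.611 MJ

Energy = mass * specific_energy / 1000
= 41 * 3771 / 1000
= 154611 / 1000
= 154.611 MJ


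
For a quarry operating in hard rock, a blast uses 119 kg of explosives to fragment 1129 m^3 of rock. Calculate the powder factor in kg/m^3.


0.1054 kg/m^3

Powder factor = explosive mass / rock volume
= 119 / 1129
= 0.1054 kg/m^3


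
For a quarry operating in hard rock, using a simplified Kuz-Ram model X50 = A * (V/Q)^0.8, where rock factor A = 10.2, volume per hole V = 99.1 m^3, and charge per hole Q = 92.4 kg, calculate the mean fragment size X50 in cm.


Compute V/Q:
V/Q = 99.1 / 92.4 = 1.072510823
Raise to the power 0.8:
(V/Q)^0.8 = 1.072510823^0.8 = 1.057599767
Multiply by A:
X50 = 10.2 * 1.057599767
= 10.7875 cm

10.7875 cm


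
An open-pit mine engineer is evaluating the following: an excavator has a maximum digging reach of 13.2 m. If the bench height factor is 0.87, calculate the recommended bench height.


Bench height = reach * factor
= 13.2 * 0.87
= 11.484 m

11.484 m


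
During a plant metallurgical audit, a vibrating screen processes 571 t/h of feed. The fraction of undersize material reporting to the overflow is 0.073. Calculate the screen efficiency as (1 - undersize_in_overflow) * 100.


92.7%

Screen efficiency = (1 - fraction of undersize in overflow) * 100
= (1 - 0.073) * 100
= 0.927 * 100
= 92.7%


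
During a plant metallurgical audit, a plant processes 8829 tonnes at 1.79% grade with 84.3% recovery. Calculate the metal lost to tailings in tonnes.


Total metal in feed:
= 8829 * 1.79 / 100 = 158.0391 tonnes
Metal recovered:
= 158.0391 * 84.3 / 100 = 133.2269613 tonnes
Metal lost to tailings:
= 158.0391 - 133.2269613
= 24.8121 tonnes

24.8121 tonnes


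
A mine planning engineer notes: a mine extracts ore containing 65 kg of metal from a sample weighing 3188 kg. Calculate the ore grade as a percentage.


Ore grade = (metal mass / ore mass) * 100
= (65 / 3188) * 100
= 0.02038895859 * 100
= 2.0389%

2.0389%


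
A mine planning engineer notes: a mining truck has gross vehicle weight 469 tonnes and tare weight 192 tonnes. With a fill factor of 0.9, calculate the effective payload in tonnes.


Maximum payload = gross - tare
= 469 - 192 = 277 tonnes
Effective payload = max payload * fill factor
= 277 * 0.9
= 249.3 tonnes

249.3 tonnes


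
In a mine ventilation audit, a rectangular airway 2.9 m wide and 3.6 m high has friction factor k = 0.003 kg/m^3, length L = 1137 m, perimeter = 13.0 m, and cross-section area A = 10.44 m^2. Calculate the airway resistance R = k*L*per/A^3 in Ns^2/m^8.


Compute the numerator:
k * L * per = 0.003 * 1137 * 13.0
= 44.343
Compute the denominator:
A^3 = 10.44^3 = 1137.893184
Resistance:
R = 44.343 / 1137.893184
= 0.039 Ns^2/m^8

0.039 Ns^2/m^8


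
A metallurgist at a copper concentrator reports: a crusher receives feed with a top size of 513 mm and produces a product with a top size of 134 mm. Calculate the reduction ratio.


3.8284

Reduction ratio = feed size / product size
= 513 / 134
= 3.8284


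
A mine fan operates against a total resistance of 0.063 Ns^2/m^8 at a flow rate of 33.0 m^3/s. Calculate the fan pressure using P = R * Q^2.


68.607 Pa

Compute Q^2:
Q^2 = 33.0^2 = 1089.0
Compute pressure:
P = R * Q^2 = 0.063 * 1089.0
= 68.607 Pa


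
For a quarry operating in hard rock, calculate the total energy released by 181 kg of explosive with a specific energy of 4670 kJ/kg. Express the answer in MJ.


845.27 MJ

Energy = mass * specific_energy / 1000
= 181 * 4670 / 1000
= 845270 / 1000
= 845.27 MJ


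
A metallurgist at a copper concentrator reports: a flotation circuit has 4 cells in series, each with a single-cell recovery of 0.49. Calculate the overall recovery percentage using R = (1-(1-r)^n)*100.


Complement of single-cell recovery:
1 - r = 1 - 0.49 = 0.51
Raise to power n:
(1 - r)^4 = 0.51^4 = 0.06765201
Overall recovery:
R = (1 - 0.06765201) * 100
= 93.2348%

93.2348%


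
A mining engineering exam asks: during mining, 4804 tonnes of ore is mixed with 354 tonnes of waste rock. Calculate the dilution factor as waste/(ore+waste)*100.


6.8631%

Total material = ore + waste
= 4804 + 354 = 5158 tonnes
Dilution = waste / total * 100
= 354 / 5158 * 100
= 0.06863125242 * 100
= 6.8631%


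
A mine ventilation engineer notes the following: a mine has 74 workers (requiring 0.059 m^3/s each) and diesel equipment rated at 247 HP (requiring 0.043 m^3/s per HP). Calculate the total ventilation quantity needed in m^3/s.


14.987 m^3/s

Airflow for workers:
Q_people = 74 * 0.059 = 4.366 m^3/s
Airflow for diesel equipment:
Q_diesel = 247 * 0.043 = 10.621 m^3/s
Total ventilation:
Q_total = 4.366 + 10.621
= 14.987 m^3/s


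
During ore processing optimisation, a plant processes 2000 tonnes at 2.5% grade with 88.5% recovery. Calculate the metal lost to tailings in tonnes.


5.75 tonnes

Total metal in feed:
= 2000 * 2.5 / 100 = 50.0 tonnes
Metal recovered:
= 50.0 * 88.5 / 100 = 44.25 tonnes
Metal lost to tailings:
= 50.0 - 44.25
= 5.75 tonnes


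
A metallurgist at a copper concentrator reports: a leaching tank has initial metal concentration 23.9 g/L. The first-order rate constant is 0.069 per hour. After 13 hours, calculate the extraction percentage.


59.2209%

Compute the exponent:
-k * t = -0.069 * 13 = -0.897
Remaining concentration:
C = 23.9 * exp(-0.897)
= 23.9 * 0.4077912001
= 9.746209683 g/L
Extracted = 23.9 - 9.746209683 = 14.15379032 g/L
Extraction % = 14.15379032 / 23.9 * 100
= 59.2209%


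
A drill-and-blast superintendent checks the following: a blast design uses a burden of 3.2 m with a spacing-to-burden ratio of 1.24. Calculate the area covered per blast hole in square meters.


12.6976 m^2

First, find the spacing:
Spacing = burden * ratio = 3.2 * 1.24
= 3.968 m
Then, calculate the area:
Area = burden * spacing = 3.2 * 3.968
= 12.6976 m^2


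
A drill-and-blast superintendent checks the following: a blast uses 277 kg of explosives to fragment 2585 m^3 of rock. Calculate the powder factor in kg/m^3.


0.1072 kg/m^3

Powder factor = explosive mass / rock volume
= 277 / 2585
= 0.1072 kg/m^3


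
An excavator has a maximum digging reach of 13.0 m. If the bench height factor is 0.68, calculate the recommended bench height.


Bench height = reach * factor
= 13.0 * 0.68
= 8.84 m

8.84 m


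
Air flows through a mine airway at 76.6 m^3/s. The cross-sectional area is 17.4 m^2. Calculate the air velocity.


Velocity = flow rate / cross-sectional area
= 76.6 / 17.4
= 4.4023 m/s

4.4023 m/s


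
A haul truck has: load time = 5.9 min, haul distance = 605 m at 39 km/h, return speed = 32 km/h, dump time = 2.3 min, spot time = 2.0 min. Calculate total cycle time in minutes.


Convert haul speed to m/min: 39 * 1000/60 = 650 m/min
Haul time = 605 / 650 = 0.9307692308 min
Convert return speed to m/min: 32 * 1000/60 = 533.3333333 m/min
Return time = 605 / 533.3333333 = 1.134375 min
Total cycle time:
= 5.9 + 0.9307692308 + 2.3 + 1.134375 + 2.0
= 12.2651 min

12.2651 min


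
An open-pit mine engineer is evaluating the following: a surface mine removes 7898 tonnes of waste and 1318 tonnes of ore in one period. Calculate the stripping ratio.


Stripping ratio = waste tonnage / ore tonnage
= 7898 / 1318
= 5.9924

5.9924


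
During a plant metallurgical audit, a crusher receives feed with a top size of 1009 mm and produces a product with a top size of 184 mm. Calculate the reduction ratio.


5.4837

Reduction ratio = feed size / product size
= 1009 / 184
= 5.4837


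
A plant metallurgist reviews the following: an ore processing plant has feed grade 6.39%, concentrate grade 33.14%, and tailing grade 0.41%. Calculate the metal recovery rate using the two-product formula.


Using the two-product formula:
R = 100 * c * (f - t) / (f * (c - t))
Numerator = 100 * 33.14 * (6.39 - 0.41)
= 100 * 33.14 * 5.98
= 19817.72
Denominator = 6.39 * (33.14 - 0.41)
= 6.39 * 32.73
= 209.1447
R = 19817.72 / 209.1447
= 94.756%

94.756%


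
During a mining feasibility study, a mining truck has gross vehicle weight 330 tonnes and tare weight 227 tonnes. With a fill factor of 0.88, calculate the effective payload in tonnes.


Maximum payload = gross - tare
= 330 - 227 = 103 tonnes
Effective payload = max payload * fill factor
= 103 * 0.88
= 90.64 tonnes

90.64 tonnes


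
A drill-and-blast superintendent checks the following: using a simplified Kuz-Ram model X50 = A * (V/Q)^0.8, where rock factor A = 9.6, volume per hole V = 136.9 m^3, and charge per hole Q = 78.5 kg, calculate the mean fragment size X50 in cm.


14.9795 cm

Compute V/Q:
V/Q = 136.9 / 78.5 = 1.743949045
Raise to the power 0.8:
(V/Q)^0.8 = 1.743949045^0.8 = 1.560367992
Multiply by A:
X50 = 9.6 * 1.560367992
= 14.9795 cm


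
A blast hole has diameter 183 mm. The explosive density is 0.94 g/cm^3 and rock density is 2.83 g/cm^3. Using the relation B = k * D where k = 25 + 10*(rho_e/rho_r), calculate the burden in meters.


5.1828 m

First, compute k:
rho_e / rho_r = 0.94 / 2.83 = 0.332155477
k = 25 + 10 * 0.332155477 = 28.32155477
Then, compute burden:
B = k * D / 1000 = 28.32155477 * 183 / 1000
= 5182.844523 / 1000
= 5.1828 m


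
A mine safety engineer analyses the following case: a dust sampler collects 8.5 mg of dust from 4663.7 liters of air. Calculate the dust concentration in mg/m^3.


1.8226 mg/m^3

Convert liters to m^3: 1 m^3 = 1000 L
Concentration = mass / volume * 1000
= 8.5 / 4663.7 * 1000
= 0.001822587216 * 1000
= 1.8226 mg/m^3


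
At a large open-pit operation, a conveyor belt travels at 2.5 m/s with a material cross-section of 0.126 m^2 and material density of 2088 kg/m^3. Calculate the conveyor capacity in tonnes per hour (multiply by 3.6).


Volumetric flow = speed * area
= 2.5 * 0.126 = 0.315 m^3/s
Mass flow = volumetric * density
= 0.315 * 2088 = 657.72 kg/s
Convert to t/h: multiply by 3.6
Capacity = 657.72 * 3.6
= 2367.792 t/h

2367.792 t/h


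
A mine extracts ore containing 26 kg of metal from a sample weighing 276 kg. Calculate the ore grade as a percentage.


Ore grade = (metal mass / ore mass) * 100
= (26 / 276) * 100
= 0.09420289855 * 100
= 9.4203%

9.4203%


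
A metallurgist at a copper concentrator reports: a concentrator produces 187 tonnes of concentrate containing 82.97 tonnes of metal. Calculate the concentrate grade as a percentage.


Grade = (metal in concentrate / concentrate mass) * 100
= (82.97 / 187) * 100
= 0.4436898396 * 100
= 44.369%

44.369%


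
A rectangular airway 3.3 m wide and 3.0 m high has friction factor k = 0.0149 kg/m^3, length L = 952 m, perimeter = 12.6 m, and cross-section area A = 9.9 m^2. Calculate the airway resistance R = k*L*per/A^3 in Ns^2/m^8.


Compute the numerator:
k * L * per = 0.0149 * 952 * 12.6
= 178.72848
Compute the denominator:
A^3 = 9.9^3 = 970.299
Resistance:
R = 178.72848 / 970.299
= 0.1842 Ns^2/m^8

0.1842 Ns^2/m^8


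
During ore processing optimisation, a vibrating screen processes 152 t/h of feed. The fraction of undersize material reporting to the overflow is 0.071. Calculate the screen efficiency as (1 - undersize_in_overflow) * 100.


92.9%

Screen efficiency = (1 - fraction of undersize in overflow) * 100
= (1 - 0.071) * 100
= 0.929 * 100
= 92.9%


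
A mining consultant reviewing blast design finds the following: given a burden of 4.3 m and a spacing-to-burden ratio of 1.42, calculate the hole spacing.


Spacing = burden * ratio
= 4.3 * 1.42
= 6.106 m

6.106 m


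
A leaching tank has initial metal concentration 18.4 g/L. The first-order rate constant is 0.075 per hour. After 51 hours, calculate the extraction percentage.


97.8182%

Compute the exponent:
-k * t = -0.075 * 51 = -3.825
Remaining concentration:
C = 18.4 * exp(-3.825)
= 18.4 * 0.02181843553
= 0.4014592138 g/L
Extracted = 18.4 - 0.4014592138 = 17.99854079 g/L
Extraction % = 17.99854079 / 18.4 * 100
= 97.8182%


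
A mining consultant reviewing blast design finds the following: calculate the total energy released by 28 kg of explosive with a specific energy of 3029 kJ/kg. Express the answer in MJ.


Energy = mass * specific_energy / 1000
= 28 * 3029 / 1000
= 84812 / 1000
= 84.812 MJ

84.812 MJ


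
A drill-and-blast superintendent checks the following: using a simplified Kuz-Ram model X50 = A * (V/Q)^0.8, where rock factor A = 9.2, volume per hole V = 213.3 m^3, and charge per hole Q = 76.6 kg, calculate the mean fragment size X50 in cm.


Compute V/Q:
V/Q = 213.3 / 76.6 = 2.7845953
Raise to the power 0.8:
(V/Q)^0.8 = 2.7845953^0.8 = 2.268870292
Multiply by A:
X50 = 9.2 * 2.268870292
= 20.8736 cm

20.8736 cm


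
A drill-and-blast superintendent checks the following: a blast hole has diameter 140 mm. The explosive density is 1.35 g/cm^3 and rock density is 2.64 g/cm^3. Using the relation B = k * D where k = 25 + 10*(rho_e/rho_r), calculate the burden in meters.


First, compute k:
rho_e / rho_r = 1.35 / 2.64 = 0.5113636364
k = 25 + 10 * 0.5113636364 = 30.11363636
Then, compute burden:
B = k * D / 1000 = 30.11363636 * 140 / 1000
= 4215.909091 / 1000
= 4.2159 m

4.2159 m


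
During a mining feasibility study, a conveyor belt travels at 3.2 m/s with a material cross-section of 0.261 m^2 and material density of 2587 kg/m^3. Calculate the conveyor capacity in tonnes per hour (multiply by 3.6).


7778.3846 t/h

Volumetric flow = speed * area
= 3.2 * 0.261 = 0.8352 m^3/s
Mass flow = volumetric * density
= 0.8352 * 2587 = 2160.6624 kg/s
Convert to t/h: multiply by 3.6
Capacity = 2160.6624 * 3.6
= 7778.3846 t/h


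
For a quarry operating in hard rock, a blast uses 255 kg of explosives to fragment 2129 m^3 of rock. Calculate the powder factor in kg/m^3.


Powder factor = explosive mass / rock volume
= 255 / 2129
= 0.1198 kg/m^3

0.1198 kg/m^3


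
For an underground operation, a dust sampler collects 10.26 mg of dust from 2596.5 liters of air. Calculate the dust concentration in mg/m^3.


3.9515 mg/m^3

Convert liters to m^3: 1 m^3 = 1000 L
Concentration = mass / volume * 1000
= 10.26 / 2596.5 * 1000
= 0.003951473137 * 1000
= 3.9515 mg/m^3


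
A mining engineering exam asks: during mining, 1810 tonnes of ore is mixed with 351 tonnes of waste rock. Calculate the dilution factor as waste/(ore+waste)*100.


16.2425%

Total material = ore + waste
= 1810 + 351 = 2161 tonnes
Dilution = waste / total * 100
= 351 / 2161 * 100
= 0.1624248033 * 100
= 16.2425%


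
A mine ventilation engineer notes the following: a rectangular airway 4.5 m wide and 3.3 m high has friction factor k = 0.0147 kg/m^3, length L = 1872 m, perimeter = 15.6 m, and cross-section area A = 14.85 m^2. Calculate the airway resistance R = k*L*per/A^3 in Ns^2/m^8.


Compute the numerator:
k * L * per = 0.0147 * 1872 * 15.6
= 429.28704
Compute the denominator:
A^3 = 14.85^3 = 3274.759125
Resistance:
R = 429.28704 / 3274.759125
= 0.1311 Ns^2/m^8

0.1311 Ns^2/m^8


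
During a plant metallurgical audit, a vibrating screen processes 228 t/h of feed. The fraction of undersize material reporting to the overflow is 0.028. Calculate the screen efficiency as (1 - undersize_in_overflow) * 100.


97.2%

Screen efficiency = (1 - fraction of undersize in overflow) * 100
= (1 - 0.028) * 100
= 0.972 * 100
= 97.2%


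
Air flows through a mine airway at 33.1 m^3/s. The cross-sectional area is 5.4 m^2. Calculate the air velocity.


Velocity = flow rate / cross-sectional area
= 33.1 / 5.4
= 6.1296 m/s

6.1296 m/s


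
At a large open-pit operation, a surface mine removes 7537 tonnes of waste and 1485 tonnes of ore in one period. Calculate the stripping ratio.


Stripping ratio = waste tonnage / ore tonnage
= 7537 / 1485
= 5.0754

5.0754


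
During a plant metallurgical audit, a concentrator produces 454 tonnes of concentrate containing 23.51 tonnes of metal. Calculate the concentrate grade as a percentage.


5.1784%

Grade = (metal in concentrate / concentrate mass) * 100
= (23.51 / 454) * 100
= 0.05178414097 * 100
= 5.1784%


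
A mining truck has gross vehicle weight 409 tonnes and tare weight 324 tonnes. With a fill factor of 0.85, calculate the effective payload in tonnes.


Maximum payload = gross - tare
= 409 - 324 = 85 tonnes
Effective payload = max payload * fill factor
= 85 * 0.85
= 72.25 tonnes

72.25 tonnes


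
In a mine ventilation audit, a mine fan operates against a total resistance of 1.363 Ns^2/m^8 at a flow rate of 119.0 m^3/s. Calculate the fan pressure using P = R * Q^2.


19301.443 Pa

Compute Q^2:
Q^2 = 119.0^2 = 14161.0
Compute pressure:
P = R * Q^2 = 1.363 * 14161.0
= 19301.443 Pa


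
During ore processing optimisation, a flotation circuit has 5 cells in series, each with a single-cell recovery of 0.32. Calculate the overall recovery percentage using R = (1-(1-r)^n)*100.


Complement of single-cell recovery:
1 - r = 1 - 0.32 = 0.68
Raise to power n:
(1 - r)^5 = 0.68^5 = 0.1453933568
Overall recovery:
R = (1 - 0.1453933568) * 100
= 85.4607%

85.4607%


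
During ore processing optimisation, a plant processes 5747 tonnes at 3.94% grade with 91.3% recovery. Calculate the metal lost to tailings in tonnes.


Total metal in feed:
= 5747 * 3.94 / 100 = 226.4318 tonnes
Metal recovered:
= 226.4318 * 91.3 / 100 = 206.7322334 tonnes
Metal lost to tailings:
= 226.4318 - 206.7322334
= 19.6996 tonnes

19.6996 tonnes


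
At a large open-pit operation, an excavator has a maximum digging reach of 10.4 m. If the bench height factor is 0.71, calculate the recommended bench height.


7.384 m

Bench height = reach * factor
= 10.4 * 0.71
= 7.384 m


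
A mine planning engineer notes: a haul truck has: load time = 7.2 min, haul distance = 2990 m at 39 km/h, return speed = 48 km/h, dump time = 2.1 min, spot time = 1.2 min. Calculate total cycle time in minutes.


18.8375 min

Convert haul speed to m/min: 39 * 1000/60 = 650 m/min
Haul time = 2990 / 650 = 4.6 min
Convert return speed to m/min: 48 * 1000/60 = 800 m/min
Return time = 2990 / 800 = 3.7375 min
Total cycle time:
= 7.2 + 4.6 + 2.1 + 3.7375 + 1.2
= 18.8375 min


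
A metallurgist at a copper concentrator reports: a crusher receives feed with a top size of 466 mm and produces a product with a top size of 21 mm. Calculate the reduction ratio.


22.1905

Reduction ratio = feed size / product size
= 466 / 21
= 22.1905


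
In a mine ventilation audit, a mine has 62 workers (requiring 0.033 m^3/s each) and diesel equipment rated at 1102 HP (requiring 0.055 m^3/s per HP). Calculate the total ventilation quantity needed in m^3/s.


Airflow for workers:
Q_people = 62 * 0.033 = 2.046 m^3/s
Airflow for diesel equipment:
Q_diesel = 1102 * 0.055 = 60.61 m^3/s
Total ventilation:
Q_total = 2.046 + 60.61
= 62.656 m^3/s

62.656 m^3/s


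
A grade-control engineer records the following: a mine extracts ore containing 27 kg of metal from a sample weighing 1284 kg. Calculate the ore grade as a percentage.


Ore grade = (metal mass / ore mass) * 100
= (27 / 1284) * 100
= 0.02102803738 * 100
= 2.1028%

2.1028%


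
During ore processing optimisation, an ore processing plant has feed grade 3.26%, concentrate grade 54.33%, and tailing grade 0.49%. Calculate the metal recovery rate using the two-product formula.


Using the two-product formula:
R = 100 * c * (f - t) / (f * (c - t))
Numerator = 100 * 54.33 * (3.26 - 0.49)
= 100 * 54.33 * 2.77
= 15049.41
Denominator = 3.26 * (54.33 - 0.49)
= 3.26 * 53.84
= 175.5184
R = 15049.41 / 175.5184
= 85.7426%

85.7426%


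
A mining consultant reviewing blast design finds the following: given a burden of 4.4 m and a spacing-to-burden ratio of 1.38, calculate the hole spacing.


6.072 m

Spacing = burden * ratio
= 4.4 * 1.38
= 6.072 m


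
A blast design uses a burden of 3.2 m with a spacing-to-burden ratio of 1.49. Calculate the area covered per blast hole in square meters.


15.2576 m^2

First, find the spacing:
Spacing = burden * ratio = 3.2 * 1.49
= 4.768 m
Then, calculate the area:
Area = burden * spacing = 3.2 * 4.768
= 15.2576 m^2


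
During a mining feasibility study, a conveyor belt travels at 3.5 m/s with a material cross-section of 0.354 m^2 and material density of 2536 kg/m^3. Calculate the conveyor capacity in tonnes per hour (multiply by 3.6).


Volumetric flow = speed * area
= 3.5 * 0.354 = 1.239 m^3/s
Mass flow = volumetric * density
= 1.239 * 2536 = 3142.104 kg/s
Convert to t/h: multiply by 3.6
Capacity = 3142.104 * 3.6
= 11311.5744 t/h

11311.5744 t/h


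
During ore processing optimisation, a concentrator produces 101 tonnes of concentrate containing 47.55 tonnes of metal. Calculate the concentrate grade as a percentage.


47.0792%

Grade = (metal in concentrate / concentrate mass) * 100
= (47.55 / 101) * 100
= 0.4707920792 * 100
= 47.0792%


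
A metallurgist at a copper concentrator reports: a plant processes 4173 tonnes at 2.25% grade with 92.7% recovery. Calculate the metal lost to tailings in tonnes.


Total metal in feed:
= 4173 * 2.25 / 100 = 93.8925 tonnes
Metal recovered:
= 93.8925 * 92.7 / 100 = 87.0383475 tonnes
Metal lost to tailings:
= 93.8925 - 87.0383475
= 6.8542 tonnes

6.8542 tonnes


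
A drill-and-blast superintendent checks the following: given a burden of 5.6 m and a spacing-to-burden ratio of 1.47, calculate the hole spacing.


Spacing = burden * ratio
= 5.6 * 1.47
= 8.232 m

8.232 m


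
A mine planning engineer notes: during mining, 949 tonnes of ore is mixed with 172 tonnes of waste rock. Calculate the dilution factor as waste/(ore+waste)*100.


Total material = ore + waste
= 949 + 172 = 1121 tonnes
Dilution = waste / total * 100
= 172 / 1121 * 100
= 0.1534344335 * 100
= 15.3434%

15.3434%


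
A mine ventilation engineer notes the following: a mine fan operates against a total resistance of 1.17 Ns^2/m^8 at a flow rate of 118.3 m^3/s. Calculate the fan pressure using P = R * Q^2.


Compute Q^2:
Q^2 = 118.3^2 = 13994.89
Compute pressure:
P = R * Q^2 = 1.17 * 13994.89
= 16374.0213 Pa

16374.0213 Pa


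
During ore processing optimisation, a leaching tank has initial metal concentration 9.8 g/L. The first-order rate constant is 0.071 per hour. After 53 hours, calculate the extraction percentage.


Compute the exponent:
-k * t = -0.071 * 53 = -3.763
Remaining concentration:
C = 9.8 * exp(-3.763)
= 9.8 * 0.02321399383
= 0.2274971395 g/L
Extracted = 9.8 - 0.2274971395 = 9.572502861 g/L
Extraction % = 9.572502861 / 9.8 * 100
= 97.6786%

97.6786%


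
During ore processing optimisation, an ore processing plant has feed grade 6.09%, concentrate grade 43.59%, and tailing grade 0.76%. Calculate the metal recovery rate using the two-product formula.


89.0735%

Using the two-product formula:
R = 100 * c * (f - t) / (f * (c - t))
Numerator = 100 * 43.59 * (6.09 - 0.76)
= 100 * 43.59 * 5.33
= 23233.47
Denominator = 6.09 * (43.59 - 0.76)
= 6.09 * 42.83
= 260.8347
R = 23233.47 / 260.8347
= 89.0735%


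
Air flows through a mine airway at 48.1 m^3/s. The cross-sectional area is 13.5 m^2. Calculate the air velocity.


3.563 m/s

Velocity = flow rate / cross-sectional area
= 48.1 / 13.5
= 3.563 m/s


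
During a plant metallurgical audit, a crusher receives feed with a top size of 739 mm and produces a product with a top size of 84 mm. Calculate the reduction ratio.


Reduction ratio = feed size / product size
= 739 / 84
= 8.7976

8.7976


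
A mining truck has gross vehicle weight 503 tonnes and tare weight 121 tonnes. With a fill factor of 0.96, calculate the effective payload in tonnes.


Maximum payload = gross - tare
= 503 - 121 = 382 tonnes
Effective payload = max payload * fill factor
= 382 * 0.96
= 366.72 tonnes

366.72 tonnes


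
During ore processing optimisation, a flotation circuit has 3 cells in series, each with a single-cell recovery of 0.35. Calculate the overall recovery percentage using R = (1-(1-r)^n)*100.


72.5375%

Complement of single-cell recovery:
1 - r = 1 - 0.35 = 0.65
Raise to power n:
(1 - r)^3 = 0.65^3 = 0.274625
Overall recovery:
R = (1 - 0.274625) * 100
= 72.5375%


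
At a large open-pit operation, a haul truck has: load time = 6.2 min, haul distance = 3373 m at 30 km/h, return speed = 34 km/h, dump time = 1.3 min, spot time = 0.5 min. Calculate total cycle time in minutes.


20.6984 min

Convert haul speed to m/min: 30 * 1000/60 = 500 m/min
Haul time = 3373 / 500 = 6.746 min
Convert return speed to m/min: 34 * 1000/60 = 566.6666667 m/min
Return time = 3373 / 566.6666667 = 5.952352941 min
Total cycle time:
= 6.2 + 6.746 + 1.3 + 5.952352941 + 0.5
= 20.6984 min


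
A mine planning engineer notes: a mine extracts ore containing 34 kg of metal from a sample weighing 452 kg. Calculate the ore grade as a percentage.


Ore grade = (metal mass / ore mass) * 100
= (34 / 452) * 100
= 0.07522123894 * 100
= 7.5221%

7.5221%


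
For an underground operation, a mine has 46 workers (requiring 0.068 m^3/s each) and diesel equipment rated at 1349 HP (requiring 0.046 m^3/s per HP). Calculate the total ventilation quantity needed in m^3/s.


Airflow for workers:
Q_people = 46 * 0.068 = 3.128 m^3/s
Airflow for diesel equipment:
Q_diesel = 1349 * 0.046 = 62.054 m^3/s
Total ventilation:
Q_total = 3.128 + 62.054
= 65.182 m^3/s

65.182 m^3/s


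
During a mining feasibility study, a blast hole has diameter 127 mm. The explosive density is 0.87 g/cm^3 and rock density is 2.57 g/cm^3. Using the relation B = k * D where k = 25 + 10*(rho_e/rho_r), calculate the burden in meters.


3.6049 m

First, compute k:
rho_e / rho_r = 0.87 / 2.57 = 0.3385214008
k = 25 + 10 * 0.3385214008 = 28.38521401
Then, compute burden:
B = k * D / 1000 = 28.38521401 * 127 / 1000
= 3604.922179 / 1000
= 3.6049 m


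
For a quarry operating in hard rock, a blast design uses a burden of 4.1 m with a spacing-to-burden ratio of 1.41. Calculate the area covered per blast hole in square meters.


First, find the spacing:
Spacing = burden * ratio = 4.1 * 1.41
= 5.781 m
Then, calculate the area:
Area = burden * spacing = 4.1 * 5.781
= 23.7021 m^2

23.7021 m^2


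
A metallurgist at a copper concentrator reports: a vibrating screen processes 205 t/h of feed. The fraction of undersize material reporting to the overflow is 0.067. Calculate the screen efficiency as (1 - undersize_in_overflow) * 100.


93.3%

Screen efficiency = (1 - fraction of undersize in overflow) * 100
= (1 - 0.067) * 100
= 0.933 * 100
= 93.3%


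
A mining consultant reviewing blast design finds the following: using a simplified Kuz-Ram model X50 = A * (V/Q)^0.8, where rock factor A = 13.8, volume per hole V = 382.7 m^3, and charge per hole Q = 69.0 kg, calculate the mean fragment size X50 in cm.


54.3359 cm

Compute V/Q:
V/Q = 382.7 / 69.0 = 5.546376812
Raise to the power 0.8:
(V/Q)^0.8 = 5.546376812^0.8 = 3.937381507
Multiply by A:
X50 = 13.8 * 3.937381507
= 54.3359 cm


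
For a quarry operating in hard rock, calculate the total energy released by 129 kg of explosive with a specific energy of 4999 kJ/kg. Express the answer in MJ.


644.871 MJ

Energy = mass * specific_energy / 1000
= 129 * 4999 / 1000
= 644871 / 1000
= 644.871 MJ


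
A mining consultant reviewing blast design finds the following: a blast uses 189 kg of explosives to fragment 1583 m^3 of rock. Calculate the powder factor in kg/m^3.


Powder factor = explosive mass / rock volume
= 189 / 1583
= 0.1194 kg/m^3

0.1194 kg/m^3


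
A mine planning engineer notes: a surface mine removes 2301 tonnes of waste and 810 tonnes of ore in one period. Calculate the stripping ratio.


Stripping ratio = waste tonnage / ore tonnage
= 2301 / 810
= 2.8407

2.8407


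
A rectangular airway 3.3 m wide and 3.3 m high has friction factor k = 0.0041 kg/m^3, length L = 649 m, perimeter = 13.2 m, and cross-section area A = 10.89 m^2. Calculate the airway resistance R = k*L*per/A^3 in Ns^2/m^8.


0.0272 Ns^2/m^8

Compute the numerator:
k * L * per = 0.0041 * 649 * 13.2
= 35.12388
Compute the denominator:
A^3 = 10.89^3 = 1291.467969
Resistance:
R = 35.12388 / 1291.467969
= 0.0272 Ns^2/m^8


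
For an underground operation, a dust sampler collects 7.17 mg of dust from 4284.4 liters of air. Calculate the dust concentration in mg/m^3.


1.6735 mg/m^3

Convert liters to m^3: 1 m^3 = 1000 L
Concentration = mass / volume * 1000
= 7.17 / 4284.4 * 1000
= 0.001673513211 * 1000
= 1.6735 mg/m^3


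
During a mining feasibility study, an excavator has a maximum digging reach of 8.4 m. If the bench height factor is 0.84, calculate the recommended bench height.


7.056 m

Bench height = reach * factor
= 8.4 * 0.84
= 7.056 m


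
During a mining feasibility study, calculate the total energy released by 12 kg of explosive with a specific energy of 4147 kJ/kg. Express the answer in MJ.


Energy = mass * specific_energy / 1000
= 12 * 4147 / 1000
= 49764 / 1000
= 49.764 MJ

49.764 MJ


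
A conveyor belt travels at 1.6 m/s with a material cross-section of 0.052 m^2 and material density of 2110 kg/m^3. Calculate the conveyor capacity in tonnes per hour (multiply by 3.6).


Volumetric flow = speed * area
= 1.6 * 0.052 = 0.0832 m^3/s
Mass flow = volumetric * density
= 0.0832 * 2110 = 175.552 kg/s
Convert to t/h: multiply by 3.6
Capacity = 175.552 * 3.6
= 631.9872 t/h

631.9872 t/h


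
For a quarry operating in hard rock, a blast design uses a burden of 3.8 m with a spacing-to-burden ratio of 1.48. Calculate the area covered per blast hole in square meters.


21.3712 m^2

First, find the spacing:
Spacing = burden * ratio = 3.8 * 1.48
= 5.624 m
Then, calculate the area:
Area = burden * spacing = 3.8 * 5.624
= 21.3712 m^2


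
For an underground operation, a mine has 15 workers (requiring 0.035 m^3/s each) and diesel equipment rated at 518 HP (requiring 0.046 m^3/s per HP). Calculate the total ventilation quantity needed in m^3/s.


Airflow for workers:
Q_people = 15 * 0.035 = 0.525 m^3/s
Airflow for diesel equipment:
Q_diesel = 518 * 0.046 = 23.828 m^3/s
Total ventilation:
Q_total = 0.525 + 23.828
= 24.353 m^3/s

24.353 m^3/s


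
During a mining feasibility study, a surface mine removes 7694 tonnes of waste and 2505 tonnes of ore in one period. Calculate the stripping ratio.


3.0715

Stripping ratio = waste tonnage / ore tonnage
= 7694 / 2505
= 3.0715


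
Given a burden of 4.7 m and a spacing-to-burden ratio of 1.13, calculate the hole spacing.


Spacing = burden * ratio
= 4.7 * 1.13
= 5.311 m

5.311 m


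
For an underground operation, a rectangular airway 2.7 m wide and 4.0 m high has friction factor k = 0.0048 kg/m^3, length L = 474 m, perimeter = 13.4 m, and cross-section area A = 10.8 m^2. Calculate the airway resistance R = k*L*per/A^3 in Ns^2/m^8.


Compute the numerator:
k * L * per = 0.0048 * 474 * 13.4
= 30.48768
Compute the denominator:
A^3 = 10.8^3 = 1259.712
Resistance:
R = 30.48768 / 1259.712
= 0.0242 Ns^2/m^8

0.0242 Ns^2/m^8


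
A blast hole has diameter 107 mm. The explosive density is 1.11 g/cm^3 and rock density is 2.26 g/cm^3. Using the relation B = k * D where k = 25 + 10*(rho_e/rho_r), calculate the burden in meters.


3.2005 m

First, compute k:
rho_e / rho_r = 1.11 / 2.26 = 0.4911504425
k = 25 + 10 * 0.4911504425 = 29.91150442
Then, compute burden:
B = k * D / 1000 = 29.91150442 * 107 / 1000
= 3200.530973 / 1000
= 3.2005 m


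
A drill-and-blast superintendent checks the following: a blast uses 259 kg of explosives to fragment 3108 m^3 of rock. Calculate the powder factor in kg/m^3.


0.0833 kg/m^3

Powder factor = explosive mass / rock volume
= 259 / 3108
= 0.0833 kg/m^3


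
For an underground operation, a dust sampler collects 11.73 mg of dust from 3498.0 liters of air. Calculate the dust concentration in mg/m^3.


Convert liters to m^3: 1 m^3 = 1000 L
Concentration = mass / volume * 1000
= 11.73 / 3498.0 * 1000
= 0.003353344768 * 1000
= 3.3533 mg/m^3

3.3533 mg/m^3


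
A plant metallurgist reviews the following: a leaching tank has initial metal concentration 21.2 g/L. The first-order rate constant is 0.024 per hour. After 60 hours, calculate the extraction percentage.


Compute the exponent:
-k * t = -0.024 * 60 = -1.44
Remaining concentration:
C = 21.2 * exp(-1.44)
= 21.2 * 0.2369277587
= 5.022868484 g/L
Extracted = 21.2 - 5.022868484 = 16.17713152 g/L
Extraction % = 16.17713152 / 21.2 * 100
= 76.3072%

76.3072%


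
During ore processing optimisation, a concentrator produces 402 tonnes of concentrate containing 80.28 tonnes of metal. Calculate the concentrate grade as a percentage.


Grade = (metal in concentrate / concentrate mass) * 100
= (80.28 / 402) * 100
= 0.1997014925 * 100
= 19.9701%

19.9701%


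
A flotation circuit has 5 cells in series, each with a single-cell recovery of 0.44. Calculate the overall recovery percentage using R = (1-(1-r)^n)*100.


Complement of single-cell recovery:
1 - r = 1 - 0.44 = 0.56
Raise to power n:
(1 - r)^5 = 0.56^5 = 0.0550731776
Overall recovery:
R = (1 - 0.0550731776) * 100
= 94.4927%

94.4927%


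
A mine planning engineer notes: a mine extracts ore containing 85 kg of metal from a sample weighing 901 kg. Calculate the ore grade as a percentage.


9.434%

Ore grade = (metal mass / ore mass) * 100
= (85 / 901) * 100
= 0.09433962264 * 100
= 9.434%


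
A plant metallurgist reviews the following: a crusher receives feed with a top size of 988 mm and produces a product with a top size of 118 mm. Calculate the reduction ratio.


8.3729

Reduction ratio = feed size / product size
= 988 / 118
= 8.3729


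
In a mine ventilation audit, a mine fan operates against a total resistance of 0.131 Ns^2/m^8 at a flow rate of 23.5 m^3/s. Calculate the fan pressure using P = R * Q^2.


72.3448 Pa

Compute Q^2:
Q^2 = 23.5^2 = 552.25
Compute pressure:
P = R * Q^2 = 0.131 * 552.25
= 72.3448 Pa


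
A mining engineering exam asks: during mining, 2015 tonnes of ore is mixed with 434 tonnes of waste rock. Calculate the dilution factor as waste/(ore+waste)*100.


17.7215%

Total material = ore + waste
= 2015 + 434 = 2449 tonnes
Dilution = waste / total * 100
= 434 / 2449 * 100
= 0.1772151899 * 100
= 17.7215%


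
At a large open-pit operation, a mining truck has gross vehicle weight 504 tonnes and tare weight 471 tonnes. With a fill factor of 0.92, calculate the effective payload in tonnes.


Maximum payload = gross - tare
= 504 - 471 = 33 tonnes
Effective payload = max payload * fill factor
= 33 * 0.92
= 30.36 tonnes

30.36 tonnes


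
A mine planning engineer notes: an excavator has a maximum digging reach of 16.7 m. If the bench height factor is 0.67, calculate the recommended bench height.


11.189 m

Bench height = reach * factor
= 16.7 * 0.67
= 11.189 m
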